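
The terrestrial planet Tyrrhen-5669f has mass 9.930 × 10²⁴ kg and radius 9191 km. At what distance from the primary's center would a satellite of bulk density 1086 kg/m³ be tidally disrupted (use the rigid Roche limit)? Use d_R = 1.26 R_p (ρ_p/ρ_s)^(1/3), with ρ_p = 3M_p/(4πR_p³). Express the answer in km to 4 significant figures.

ρ_p = 3M_p/(4πR_p³) = 3 × (9.930 × 10²⁴) / (4π × (9.191 × 10⁶ m)³) = 3053 kg/m³
d_R = 1.26 × 9191 km × (3053/1086)^(1/3)
    = 16340 km

16340 km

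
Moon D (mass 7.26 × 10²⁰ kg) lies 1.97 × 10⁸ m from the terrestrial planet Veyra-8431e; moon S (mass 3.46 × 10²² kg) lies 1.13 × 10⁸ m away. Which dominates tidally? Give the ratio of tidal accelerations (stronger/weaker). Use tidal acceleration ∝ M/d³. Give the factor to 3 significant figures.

Moon S, by a factor of ≈ 253

Compare M/d³ for the two perturbers:
Moon D: (7.26 × 10²⁰) / (1.97 × 10⁸)³ = 9.496 × 10⁻⁵
Moon S: (3.46 × 10²²) / (1.13 × 10⁸)³ = 2.398 × 10⁻²
Ratio (larger/smaller) = 253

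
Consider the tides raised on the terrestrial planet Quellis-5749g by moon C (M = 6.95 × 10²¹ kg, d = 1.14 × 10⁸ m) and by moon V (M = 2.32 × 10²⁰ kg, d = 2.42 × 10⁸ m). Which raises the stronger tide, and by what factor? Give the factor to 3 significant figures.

Moon C, by a factor of ≈ 287

Tidal stretch scales as M/d³; compute that for each body.
Moon C: (6.95 × 10²¹) / (1.14 × 10⁸)³ = 4.691 × 10⁻³
Moon V: (2.32 × 10²⁰) / (2.42 × 10⁸)³ = 1.637 × 10⁻⁵
Ratio (larger/smaller) = 287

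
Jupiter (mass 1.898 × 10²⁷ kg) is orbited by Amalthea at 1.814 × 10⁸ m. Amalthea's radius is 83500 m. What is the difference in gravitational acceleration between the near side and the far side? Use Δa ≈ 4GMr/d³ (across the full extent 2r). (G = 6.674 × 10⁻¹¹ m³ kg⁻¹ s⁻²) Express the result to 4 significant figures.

7.088 × 10⁻³ m/s²

a_tidal = 4GMr/d³
        = 4 × (6.674 × 10⁻¹¹) × (1.898 × 10²⁷) × (83500) / (1.814 × 10⁸)³
        = 7.088 × 10⁻³ m/s²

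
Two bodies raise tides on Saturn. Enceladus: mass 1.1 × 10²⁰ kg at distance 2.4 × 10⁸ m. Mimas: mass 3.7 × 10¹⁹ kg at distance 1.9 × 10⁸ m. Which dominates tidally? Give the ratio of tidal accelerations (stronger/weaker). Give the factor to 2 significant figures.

Enceladus, by a factor of ≈ 1.5

Tidal stretch scales as M/d³; compute that for each body.
Enceladus: (1.1 × 10²⁰) / (2.4 × 10⁸)³ = 7.957 × 10⁻⁶
Mimas: (3.7 × 10¹⁹) / (1.9 × 10⁸)³ = 5.394 × 10⁻⁶
Ratio (larger/smaller) = 1.5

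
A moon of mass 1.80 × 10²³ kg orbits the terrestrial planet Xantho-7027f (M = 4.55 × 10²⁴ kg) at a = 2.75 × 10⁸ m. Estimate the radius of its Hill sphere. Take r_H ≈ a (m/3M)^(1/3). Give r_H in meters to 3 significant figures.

r_H ≈ a (m/3M)^(1/3)
    = (2.75 × 10⁸) × (1.80 × 10²³ / (3 × 4.55 × 10²⁴))^(1/3)
    = 6.50 × 10⁷ m

6.50 × 10⁷ m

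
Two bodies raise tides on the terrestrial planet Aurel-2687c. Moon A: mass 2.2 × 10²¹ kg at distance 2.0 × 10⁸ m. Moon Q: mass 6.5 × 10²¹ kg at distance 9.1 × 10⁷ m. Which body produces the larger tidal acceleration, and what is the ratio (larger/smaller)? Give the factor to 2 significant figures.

Tidal stretch scales as M/d³; compute that for each body.
Moon A: (2.2 × 10²¹) / (2.0 × 10⁸)³ = 2.750 × 10⁻⁴
Moon Q: (6.5 × 10²¹) / (9.1 × 10⁷)³ = 8.626 × 10⁻³
Ratio (larger/smaller) = 31

Moon Q, by a factor of ≈ 31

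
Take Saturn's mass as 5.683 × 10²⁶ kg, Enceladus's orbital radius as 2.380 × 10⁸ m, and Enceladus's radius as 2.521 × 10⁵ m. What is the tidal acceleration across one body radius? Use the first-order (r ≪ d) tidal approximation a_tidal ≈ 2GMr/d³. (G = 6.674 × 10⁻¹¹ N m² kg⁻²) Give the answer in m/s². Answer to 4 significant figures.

Δg = 2GMr/d³
   = 2 × (6.674 × 10⁻¹¹) × (5.683 × 10²⁶) × (2.521 × 10⁵) / (2.380 × 10⁸)³
   = 1.419 × 10⁻³ m/s²

1.419 × 10⁻³ m/s²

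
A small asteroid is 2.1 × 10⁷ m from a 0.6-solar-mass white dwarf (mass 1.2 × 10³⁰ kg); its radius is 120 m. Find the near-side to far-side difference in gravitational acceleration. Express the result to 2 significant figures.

4.2 m/s²

Δa = 4GMr/d³
   = 4 × (6.674 × 10⁻¹¹) × (1.2 × 10³⁰) × (120) / (2.1 × 10⁷)³
   = 4.2 m/s²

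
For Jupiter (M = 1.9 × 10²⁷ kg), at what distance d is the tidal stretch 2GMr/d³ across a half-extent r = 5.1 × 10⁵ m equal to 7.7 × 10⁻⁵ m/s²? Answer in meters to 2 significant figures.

1.2 × 10⁹ m

2GMr/d³ = a_tidal  ⇒  d = (2GMr / a_tidal)^(1/3)
d = (2 × 6.674×10⁻¹¹ × (1.9 × 10²⁷) × (5.1 × 10⁵) / (7.7 × 10⁻⁵))^(1/3)
  = 1.2 × 10⁹ m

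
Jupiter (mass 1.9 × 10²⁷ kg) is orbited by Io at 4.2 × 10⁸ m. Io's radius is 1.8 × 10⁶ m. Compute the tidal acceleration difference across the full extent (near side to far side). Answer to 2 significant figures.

Near-to-far spans 2r, so the tidal difference is twice the near-to-center value: 4GMr/d³.
a_tidal = 4GMr/d³
        = 4 × (6.674 × 10⁻¹¹) × (1.9 × 10²⁷) × (1.8 × 10⁶) / (4.2 × 10⁸)³
        = 1.2 × 10⁻² m/s²

1.2 × 10⁻² m/s²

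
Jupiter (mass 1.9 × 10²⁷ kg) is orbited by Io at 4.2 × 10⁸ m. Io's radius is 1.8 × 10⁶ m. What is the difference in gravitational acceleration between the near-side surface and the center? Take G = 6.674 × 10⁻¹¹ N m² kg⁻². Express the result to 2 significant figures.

6.2 × 10⁻³ m/s²

a_tidal = 2GMr/d³
        = 2 × (6.674 × 10⁻¹¹) × (1.9 × 10²⁷) × (1.8 × 10⁶) / (4.2 × 10⁸)³
        = 6.2 × 10⁻³ m/s²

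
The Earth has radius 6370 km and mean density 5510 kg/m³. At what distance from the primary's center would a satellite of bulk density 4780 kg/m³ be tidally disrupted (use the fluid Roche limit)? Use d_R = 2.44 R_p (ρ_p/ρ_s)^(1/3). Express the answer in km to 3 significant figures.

d_R = 2.44 × 6370 km × (5510/4780)^(1/3)
    = 16300 km

16300 km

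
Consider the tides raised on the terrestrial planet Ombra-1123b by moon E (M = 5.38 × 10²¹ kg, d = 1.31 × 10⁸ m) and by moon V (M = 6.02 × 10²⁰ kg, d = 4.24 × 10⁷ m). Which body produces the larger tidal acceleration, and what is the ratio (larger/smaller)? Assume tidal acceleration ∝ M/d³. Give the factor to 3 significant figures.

Tidal acceleration ∝ M/d³, so compare M/d³ for each.
Moon E: (5.38 × 10²¹) / (1.31 × 10⁸)³ = 2.393 × 10⁻³
Moon V: (6.02 × 10²⁰) / (4.24 × 10⁷)³ = 7.898 × 10⁻³
Ratio (larger/smaller) = 3.30

Moon V, by a factor of ≈ 3.30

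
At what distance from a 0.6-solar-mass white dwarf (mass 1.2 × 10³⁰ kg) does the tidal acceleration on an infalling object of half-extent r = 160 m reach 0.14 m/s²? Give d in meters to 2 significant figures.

5.7 × 10⁷ m

2GMr/d³ = a_tidal  ⇒  d = (2GMr / a_tidal)^(1/3)
d = (2 × 6.674×10⁻¹¹ × (1.2 × 10³⁰) × (160) / (0.14))^(1/3)
  = 5.7 × 10⁷ m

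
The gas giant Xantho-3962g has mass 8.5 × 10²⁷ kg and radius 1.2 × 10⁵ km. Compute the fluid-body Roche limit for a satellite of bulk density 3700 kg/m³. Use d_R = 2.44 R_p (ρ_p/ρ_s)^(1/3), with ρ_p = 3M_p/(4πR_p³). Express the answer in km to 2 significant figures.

ρ_p = 3M_p/(4πR_p³) = 3 × (8.5 × 10²⁷) / (4π × (1.2 × 10⁸ m)³) = 1200 kg/m³
d_R = 2.44 × 1.2 × 10⁵ km × (1200/3700)^(1/3)
    = 2.0 × 10⁵ km

2.0 × 10⁵ km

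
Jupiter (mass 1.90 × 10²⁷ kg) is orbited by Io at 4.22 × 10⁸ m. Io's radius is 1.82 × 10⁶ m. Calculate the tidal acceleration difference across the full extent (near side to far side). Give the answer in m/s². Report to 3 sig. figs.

1.23 × 10⁻² m/s²

Δg = 4GMr/d³
   = 4 × (6.674 × 10⁻¹¹) × (1.90 × 10²⁷) × (1.82 × 10⁶) / (4.22 × 10⁸)³
   = 1.23 × 10⁻² m/s²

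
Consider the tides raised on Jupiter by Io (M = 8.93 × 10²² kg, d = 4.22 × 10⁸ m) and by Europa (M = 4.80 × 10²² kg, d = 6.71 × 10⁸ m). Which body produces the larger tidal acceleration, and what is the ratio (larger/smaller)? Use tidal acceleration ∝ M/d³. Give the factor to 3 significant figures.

Io, by a factor of ≈ 7.48

Tidal stretch scales as M/d³; compute that for each body.
Io: (8.93 × 10²²) / (4.22 × 10⁸)³ = 1.188 × 10⁻³
Europa: (4.80 × 10²²) / (6.71 × 10⁸)³ = 1.589 × 10⁻⁴
Ratio (larger/smaller) = 7.48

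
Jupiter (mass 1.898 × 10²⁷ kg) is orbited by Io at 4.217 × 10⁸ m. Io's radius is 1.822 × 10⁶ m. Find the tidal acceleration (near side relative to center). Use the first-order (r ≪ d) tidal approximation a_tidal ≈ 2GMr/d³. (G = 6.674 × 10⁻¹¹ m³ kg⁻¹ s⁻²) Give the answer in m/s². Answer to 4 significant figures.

6.155 × 10⁻³ m/s²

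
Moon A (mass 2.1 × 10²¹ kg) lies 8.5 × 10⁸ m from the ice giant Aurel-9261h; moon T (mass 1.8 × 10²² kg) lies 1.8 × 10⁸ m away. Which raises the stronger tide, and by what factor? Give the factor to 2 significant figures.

Moon T, by a factor of ≈ 900

Tidal acceleration ∝ M/d³, so compare M/d³ for each.
Moon A: (2.1 × 10²¹) / (8.5 × 10⁸)³ = 3.419 × 10⁻⁶
Moon T: (1.8 × 10²²) / (1.8 × 10⁸)³ = 3.086 × 10⁻³
Ratio (larger/smaller) = 900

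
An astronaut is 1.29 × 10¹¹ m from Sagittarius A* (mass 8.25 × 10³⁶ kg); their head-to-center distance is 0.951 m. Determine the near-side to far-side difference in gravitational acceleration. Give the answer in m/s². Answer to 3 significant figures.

9.76 × 10⁻⁷ m/s²

Δg = 4GMr/d³
   = 4 × (6.674 × 10⁻¹¹) × (8.25 × 10³⁶) × (0.951) / (1.29 × 10¹¹)³
   = 9.76 × 10⁻⁷ m/s²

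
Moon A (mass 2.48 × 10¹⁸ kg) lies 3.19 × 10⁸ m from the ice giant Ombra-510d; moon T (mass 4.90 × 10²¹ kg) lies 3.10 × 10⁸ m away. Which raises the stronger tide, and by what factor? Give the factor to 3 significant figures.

Moon T, by a factor of ≈ 2150

The tide-raising term goes as M/d³ (the gradient of a 1/d² field).
Moon A: (2.48 × 10¹⁸) / (3.19 × 10⁸)³ = 7.640 × 10⁻⁸
Moon T: (4.90 × 10²¹) / (3.10 × 10⁸)³ = 1.645 × 10⁻⁴
Ratio (larger/smaller) = 2150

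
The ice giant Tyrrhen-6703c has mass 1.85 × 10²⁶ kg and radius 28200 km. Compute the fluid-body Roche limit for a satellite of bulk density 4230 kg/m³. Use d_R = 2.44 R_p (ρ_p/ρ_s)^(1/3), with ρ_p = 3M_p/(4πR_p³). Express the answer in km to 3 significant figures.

53300 km

ρ_p = 3M_p/(4πR_p³) = 3 × (1.85 × 10²⁶) / (4π × (2.82 × 10⁷ m)³) = 1970 kg/m³
d_R = 2.44 × 28200 km × (1970/4230)^(1/3)
    = 53300 km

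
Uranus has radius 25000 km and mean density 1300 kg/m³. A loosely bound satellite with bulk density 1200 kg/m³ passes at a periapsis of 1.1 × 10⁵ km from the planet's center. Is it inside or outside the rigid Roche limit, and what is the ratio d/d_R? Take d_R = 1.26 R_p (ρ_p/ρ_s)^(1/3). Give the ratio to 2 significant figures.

d_R = 1.26 × (25000 km) × (1300/1200)^(1/3) = 32350 km
d/d_R = (1.1 × 10⁵) / (32350) = 3.4
Since d/d_R > 1, the body is outside the Roche limit.

outside; d/d_R ≈ 3.4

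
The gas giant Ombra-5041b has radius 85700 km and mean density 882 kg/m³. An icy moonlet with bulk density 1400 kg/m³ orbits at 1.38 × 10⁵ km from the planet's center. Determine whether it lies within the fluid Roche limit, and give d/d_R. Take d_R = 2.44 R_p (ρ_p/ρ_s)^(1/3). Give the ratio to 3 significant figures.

inside; d/d_R ≈ 0.770

d_R = 2.44 × (85700 km) × (882/1400)^(1/3) = 1.793 × 10⁵ km
d/d_R = (1.38 × 10⁵) / (1.793 × 10⁵) = 0.770
Since d/d_R < 1, the body is inside the Roche limit.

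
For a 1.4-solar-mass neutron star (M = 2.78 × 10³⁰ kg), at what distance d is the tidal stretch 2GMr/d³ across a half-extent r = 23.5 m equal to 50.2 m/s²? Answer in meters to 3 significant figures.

2GMr/d³ = a_tidal  ⇒  d = (2GMr / a_tidal)^(1/3)
d = (2 × 6.674×10⁻¹¹ × (2.78 × 10³⁰) × (23.5) / (50.2))^(1/3)
  = 5.58 × 10⁶ m

5.58 × 10⁶ m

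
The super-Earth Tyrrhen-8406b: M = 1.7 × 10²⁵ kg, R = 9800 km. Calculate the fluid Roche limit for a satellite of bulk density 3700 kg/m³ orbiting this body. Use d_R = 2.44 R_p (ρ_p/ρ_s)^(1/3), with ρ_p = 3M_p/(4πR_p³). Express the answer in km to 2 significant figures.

ρ_p = 3M_p/(4πR_p³) = 3 × (1.7 × 10²⁵) / (4π × (9.8 × 10⁶ m)³) = 4300 kg/m³
d_R = 2.44 × 9800 km × (4300/3700)^(1/3)
    = 25000 km

25000 km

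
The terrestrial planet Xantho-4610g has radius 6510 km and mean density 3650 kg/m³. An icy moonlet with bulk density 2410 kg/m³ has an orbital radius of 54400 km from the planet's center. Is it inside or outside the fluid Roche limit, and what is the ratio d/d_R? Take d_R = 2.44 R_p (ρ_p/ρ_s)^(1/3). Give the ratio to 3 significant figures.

outside; d/d_R ≈ 2.98

d_R = 2.44 × (6510 km) × (3650/2410)^(1/3) = 18240 km
d/d_R = (54400) / (18240) = 2.98
Since d/d_R > 1, the body is outside the Roche limit.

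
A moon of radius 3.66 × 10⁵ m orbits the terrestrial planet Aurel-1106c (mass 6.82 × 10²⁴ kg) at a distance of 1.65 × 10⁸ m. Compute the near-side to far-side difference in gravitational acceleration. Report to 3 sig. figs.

1.48 × 10⁻⁴ m/s²

Δa = 4GMr/d³
   = 4 × (6.674 × 10⁻¹¹) × (6.82 × 10²⁴) × (3.66 × 10⁵) / (1.65 × 10⁸)³
   = 1.48 × 10⁻⁴ m/s²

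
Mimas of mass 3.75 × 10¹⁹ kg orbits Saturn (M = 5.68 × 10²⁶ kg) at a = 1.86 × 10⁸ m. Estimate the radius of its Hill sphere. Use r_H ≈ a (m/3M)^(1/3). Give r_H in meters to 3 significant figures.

r_H ≈ a (m/3M)^(1/3)
    = (1.86 × 10⁸) × (3.75 × 10¹⁹ / (3 × 5.68 × 10²⁶))^(1/3)
    = 5.21 × 10⁵ m

5.21 × 10⁵ m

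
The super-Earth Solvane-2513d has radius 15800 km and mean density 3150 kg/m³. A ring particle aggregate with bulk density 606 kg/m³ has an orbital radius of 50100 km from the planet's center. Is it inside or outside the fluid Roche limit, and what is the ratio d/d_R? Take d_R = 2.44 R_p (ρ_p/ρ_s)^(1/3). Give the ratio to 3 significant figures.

inside; d/d_R ≈ 0.750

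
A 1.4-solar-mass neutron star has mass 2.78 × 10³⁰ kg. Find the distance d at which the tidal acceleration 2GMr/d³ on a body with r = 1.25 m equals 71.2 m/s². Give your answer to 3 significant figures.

2GMr/d³ = a_tidal  ⇒  d = (2GMr / a_tidal)^(1/3)
d = (2 × 6.674×10⁻¹¹ × (2.78 × 10³⁰) × (1.25) / (71.2))^(1/3)
  = 1.87 × 10⁶ m

1.87 × 10⁶ m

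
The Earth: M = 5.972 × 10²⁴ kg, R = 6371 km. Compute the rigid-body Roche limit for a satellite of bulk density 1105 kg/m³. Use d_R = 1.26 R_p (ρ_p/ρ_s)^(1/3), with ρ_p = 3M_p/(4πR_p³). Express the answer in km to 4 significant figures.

13720 km

ρ_p = 3M_p/(4πR_p³) = 3 × (5.972 × 10²⁴) / (4π × (6.371 × 10⁶ m)³) = 5513 kg/m³
d_R = 1.26 × 6371 km × (5513/1105)^(1/3)
    = 13720 km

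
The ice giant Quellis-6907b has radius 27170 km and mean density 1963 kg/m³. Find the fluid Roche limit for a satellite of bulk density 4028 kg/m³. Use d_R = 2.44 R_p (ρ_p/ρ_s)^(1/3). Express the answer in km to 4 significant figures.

52170 km

d_R = 2.44 × 27170 km × (1963/4028)^(1/3)
    = 52170 km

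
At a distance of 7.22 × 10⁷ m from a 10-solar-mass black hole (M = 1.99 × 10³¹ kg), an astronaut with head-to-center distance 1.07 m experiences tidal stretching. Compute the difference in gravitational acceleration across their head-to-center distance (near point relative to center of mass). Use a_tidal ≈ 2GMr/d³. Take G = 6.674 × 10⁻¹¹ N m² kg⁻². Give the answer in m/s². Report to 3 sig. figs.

Δg = 2GMr/d³
   = 2 × (6.674 × 10⁻¹¹) × (1.99 × 10³¹) × (1.07) / (7.22 × 10⁷)³
   = 7.55 × 10⁻³ m/s²

7.55 × 10⁻³ m/s²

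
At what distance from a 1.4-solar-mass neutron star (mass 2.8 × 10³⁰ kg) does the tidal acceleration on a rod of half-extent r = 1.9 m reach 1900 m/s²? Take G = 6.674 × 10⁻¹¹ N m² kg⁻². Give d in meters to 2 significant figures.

7.2 × 10⁵ m

2GMr/d³ = a_tidal  ⇒  d = (2GMr / a_tidal)^(1/3)
d = (2 × 6.674×10⁻¹¹ × (2.8 × 10³⁰) × (1.9) / (1900))^(1/3)
  = 7.2 × 10⁵ m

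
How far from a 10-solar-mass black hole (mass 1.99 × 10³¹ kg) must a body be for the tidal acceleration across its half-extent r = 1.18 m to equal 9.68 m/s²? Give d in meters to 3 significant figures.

2GMr/d³ = a_tidal  ⇒  d = (2GMr / a_tidal)^(1/3)
d = (2 × 6.674×10⁻¹¹ × (1.99 × 10³¹) × (1.18) / (9.68))^(1/3)
  = 6.87 × 10⁶ m

6.87 × 10⁶ m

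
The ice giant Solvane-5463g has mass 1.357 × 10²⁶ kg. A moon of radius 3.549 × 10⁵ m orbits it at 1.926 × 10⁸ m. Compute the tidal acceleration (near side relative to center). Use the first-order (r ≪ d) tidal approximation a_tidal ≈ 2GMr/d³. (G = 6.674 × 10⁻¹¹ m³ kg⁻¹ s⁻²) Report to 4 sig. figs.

The tidal stretch is the gradient of GM/d² times the body's extent r, hence the 1/d³ dependence.
Δg = 2GMr/d³
   = 2 × (6.674 × 10⁻¹¹) × (1.357 × 10²⁶) × (3.549 × 10⁵) / (1.926 × 10⁸)³
   = 8.998 × 10⁻⁴ m/s²

8.998 × 10⁻⁴ m/s²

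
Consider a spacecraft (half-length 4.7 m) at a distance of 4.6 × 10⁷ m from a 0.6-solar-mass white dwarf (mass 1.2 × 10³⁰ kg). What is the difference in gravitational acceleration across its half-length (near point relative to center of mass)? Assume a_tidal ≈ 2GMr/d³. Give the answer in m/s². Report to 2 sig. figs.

7.7 × 10⁻³ m/s²

Differencing GM/(d−r)² and GM/d² to first order in r/d gives 2GMr/d³.
Δg = 2GMr/d³
   = 2 × (6.674 × 10⁻¹¹) × (1.2 × 10³⁰) × (4.7) / (4.6 × 10⁷)³
   = 7.7 × 10⁻³ m/s²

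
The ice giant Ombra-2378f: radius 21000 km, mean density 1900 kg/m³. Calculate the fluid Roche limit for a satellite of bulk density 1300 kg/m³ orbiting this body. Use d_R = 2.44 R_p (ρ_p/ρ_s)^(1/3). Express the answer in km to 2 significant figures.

58000 km

d_R = 2.44 × 21000 km × (1900/1300)^(1/3)
    = 58000 km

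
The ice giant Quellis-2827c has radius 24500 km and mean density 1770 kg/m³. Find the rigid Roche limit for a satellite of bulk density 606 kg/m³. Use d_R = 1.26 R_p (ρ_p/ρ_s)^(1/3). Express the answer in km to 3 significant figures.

d_R = 1.26 × 24500 km × (1770/606)^(1/3)
    = 44100 km

44100 km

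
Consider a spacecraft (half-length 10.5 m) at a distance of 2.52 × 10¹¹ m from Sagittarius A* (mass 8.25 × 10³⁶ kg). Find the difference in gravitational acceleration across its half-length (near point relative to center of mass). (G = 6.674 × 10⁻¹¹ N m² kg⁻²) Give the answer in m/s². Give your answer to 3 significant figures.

Δa = 2GMr/d³
   = 2 × (6.674 × 10⁻¹¹) × (8.25 × 10³⁶) × (10.5) / (2.52 × 10¹¹)³
   = 7.23 × 10⁻⁷ m/s²

7.23 × 10⁻⁷ m/s²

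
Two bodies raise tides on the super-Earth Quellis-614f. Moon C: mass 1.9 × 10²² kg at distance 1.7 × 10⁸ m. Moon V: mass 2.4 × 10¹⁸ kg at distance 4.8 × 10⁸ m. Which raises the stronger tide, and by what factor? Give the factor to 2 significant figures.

Moon C, by a factor of ≈ 1.8 × 10⁵

Tidal acceleration ∝ M/d³, so compare M/d³ for each.
Moon C: (1.9 × 10²²) / (1.7 × 10⁸)³ = 3.867 × 10⁻³
Moon V: (2.4 × 10¹⁸) / (4.8 × 10⁸)³ = 2.170 × 10⁻⁸
Ratio (larger/smaller) = 1.8 × 10⁵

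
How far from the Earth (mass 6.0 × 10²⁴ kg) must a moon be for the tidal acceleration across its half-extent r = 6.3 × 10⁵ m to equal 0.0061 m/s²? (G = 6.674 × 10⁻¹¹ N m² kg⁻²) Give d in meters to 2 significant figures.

2GMr/d³ = a_tidal  ⇒  d = (2GMr / a_tidal)^(1/3)
d = (2 × 6.674×10⁻¹¹ × (6.0 × 10²⁴) × (6.3 × 10⁵) / (0.0061))^(1/3)
  = 4.4 × 10⁷ m

4.4 × 10⁷ m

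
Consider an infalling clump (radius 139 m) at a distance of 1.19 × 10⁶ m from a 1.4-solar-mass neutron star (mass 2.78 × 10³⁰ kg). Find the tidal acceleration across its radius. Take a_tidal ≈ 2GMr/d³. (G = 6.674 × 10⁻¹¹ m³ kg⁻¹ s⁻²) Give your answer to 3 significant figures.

3.06 × 10⁴ m/s²

Δg = 2GMr/d³
   = 2 × (6.674 × 10⁻¹¹) × (2.78 × 10³⁰) × (139) / (1.19 × 10⁶)³
   = 3.06 × 10⁴ m/s²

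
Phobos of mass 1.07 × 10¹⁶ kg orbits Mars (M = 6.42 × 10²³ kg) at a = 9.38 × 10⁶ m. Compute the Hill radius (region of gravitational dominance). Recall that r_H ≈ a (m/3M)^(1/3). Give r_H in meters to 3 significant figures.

1.66 × 10⁴ m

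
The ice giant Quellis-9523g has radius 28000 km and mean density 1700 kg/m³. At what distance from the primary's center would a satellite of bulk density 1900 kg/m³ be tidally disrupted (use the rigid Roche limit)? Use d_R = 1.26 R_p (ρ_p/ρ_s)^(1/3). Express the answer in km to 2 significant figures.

34000 km

d_R = 1.26 × 28000 km × (1700/1900)^(1/3)
    = 34000 km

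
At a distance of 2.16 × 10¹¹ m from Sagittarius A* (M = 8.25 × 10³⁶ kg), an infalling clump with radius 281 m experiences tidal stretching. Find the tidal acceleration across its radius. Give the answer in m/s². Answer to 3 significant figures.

Δa = 2GMr/d³
   = 2 × (6.674 × 10⁻¹¹) × (8.25 × 10³⁶) × (281) / (2.16 × 10¹¹)³
   = 3.07 × 10⁻⁵ m/s²

3.07 × 10⁻⁵ m/s²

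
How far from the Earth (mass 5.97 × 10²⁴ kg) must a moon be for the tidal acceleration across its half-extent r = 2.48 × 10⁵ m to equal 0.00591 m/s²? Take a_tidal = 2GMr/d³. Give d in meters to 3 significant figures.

2GMr/d³ = a_tidal  ⇒  d = (2GMr / a_tidal)^(1/3)
d = (2 × 6.674×10⁻¹¹ × (5.97 × 10²⁴) × (2.48 × 10⁵) / (0.00591))^(1/3)
  = 3.22 × 10⁷ m

3.22 × 10⁷ m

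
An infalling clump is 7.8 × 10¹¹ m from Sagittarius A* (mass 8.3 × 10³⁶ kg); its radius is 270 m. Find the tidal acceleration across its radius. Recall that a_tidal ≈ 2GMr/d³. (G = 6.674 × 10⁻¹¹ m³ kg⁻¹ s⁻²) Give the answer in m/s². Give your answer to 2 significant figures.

6.3 × 10⁻⁷ m/s²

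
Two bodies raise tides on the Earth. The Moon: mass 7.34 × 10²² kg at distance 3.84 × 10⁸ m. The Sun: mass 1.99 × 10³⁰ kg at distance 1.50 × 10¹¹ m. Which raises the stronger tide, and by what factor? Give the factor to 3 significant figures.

The Moon, by a factor of ≈ 2.20

Tidal stretch scales as M/d³; compute that for each body.
The Moon: (7.34 × 10²²) / (3.84 × 10⁸)³ = 1.296 × 10⁻³
The Sun: (1.99 × 10³⁰) / (1.50 × 10¹¹)³ = 5.896 × 10⁻⁴
Ratio (larger/smaller) = 2.20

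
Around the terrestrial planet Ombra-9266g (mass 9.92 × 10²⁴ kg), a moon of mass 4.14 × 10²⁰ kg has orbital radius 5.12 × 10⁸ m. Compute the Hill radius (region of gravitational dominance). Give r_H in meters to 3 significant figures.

r_H ≈ a (m/3M)^(1/3)
    = (5.12 × 10⁸) × (4.14 × 10²⁰ / (3 × 9.92 × 10²⁴))^(1/3)
    = 1.23 × 10⁷ m

1.23 × 10⁷ m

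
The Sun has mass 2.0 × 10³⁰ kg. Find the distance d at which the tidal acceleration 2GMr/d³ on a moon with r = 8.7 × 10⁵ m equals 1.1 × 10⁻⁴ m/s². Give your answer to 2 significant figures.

2GMr/d³ = a_tidal  ⇒  d = (2GMr / a_tidal)^(1/3)
d = (2 × 6.674×10⁻¹¹ × (2.0 × 10³⁰) × (8.7 × 10⁵) / (1.1 × 10⁻⁴))^(1/3)
  = 1.3 × 10¹⁰ m

1.3 × 10¹⁰ m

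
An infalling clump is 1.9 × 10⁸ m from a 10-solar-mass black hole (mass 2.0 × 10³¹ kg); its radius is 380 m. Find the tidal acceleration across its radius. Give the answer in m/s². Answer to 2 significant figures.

1.5 × 10⁻¹ m/s²

Since r ≪ d, expand the inverse-square field across one radius to get the leading 2GMr/d³ term.
Δa = 2GMr/d³
   = 2 × (6.674 × 10⁻¹¹) × (2.0 × 10³¹) × (380) / (1.9 × 10⁸)³
   = 1.5 × 10⁻¹ m/s²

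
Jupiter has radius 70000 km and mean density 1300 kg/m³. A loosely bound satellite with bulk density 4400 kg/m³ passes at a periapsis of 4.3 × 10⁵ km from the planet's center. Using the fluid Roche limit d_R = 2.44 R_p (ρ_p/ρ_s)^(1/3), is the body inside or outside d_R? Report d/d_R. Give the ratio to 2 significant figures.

d_R = 2.44 × (70000 km) × (1300/4400)^(1/3) = 1.138 × 10⁵ km
d/d_R = (4.3 × 10⁵) / (1.138 × 10⁵) = 3.8
Since d/d_R > 1, the body is outside the Roche limit.

outside; d/d_R ≈ 3.8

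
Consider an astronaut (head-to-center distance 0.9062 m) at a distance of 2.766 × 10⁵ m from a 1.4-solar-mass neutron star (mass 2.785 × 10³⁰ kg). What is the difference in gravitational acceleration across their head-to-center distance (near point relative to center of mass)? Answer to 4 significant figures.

1.592 × 10⁴ m/s²

The tidal stretch is the gradient of GM/d² times the body's extent r, hence the 1/d³ dependence.
Δa = 2GMr/d³
   = 2 × (6.674 × 10⁻¹¹) × (2.785 × 10³⁰) × (0.9062) / (2.766 × 10⁵)³
   = 1.592 × 10⁴ m/s²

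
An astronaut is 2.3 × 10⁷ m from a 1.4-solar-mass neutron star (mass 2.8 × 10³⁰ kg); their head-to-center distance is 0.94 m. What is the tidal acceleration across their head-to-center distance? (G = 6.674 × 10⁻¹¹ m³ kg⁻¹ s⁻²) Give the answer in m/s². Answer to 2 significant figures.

Δg = 2GMr/d³
   = 2 × (6.674 × 10⁻¹¹) × (2.8 × 10³⁰) × (0.94) / (2.3 × 10⁷)³
   = 2.9 × 10⁻² m/s²

2.9 × 10⁻² m/s²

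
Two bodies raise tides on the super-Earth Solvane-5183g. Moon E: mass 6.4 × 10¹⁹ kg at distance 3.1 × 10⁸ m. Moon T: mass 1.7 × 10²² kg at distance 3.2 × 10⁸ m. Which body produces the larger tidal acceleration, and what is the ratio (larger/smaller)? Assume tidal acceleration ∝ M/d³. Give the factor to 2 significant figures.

Tidal acceleration ∝ M/d³, so compare M/d³ for each.
Moon E: (6.4 × 10¹⁹) / (3.1 × 10⁸)³ = 2.148 × 10⁻⁶
Moon T: (1.7 × 10²²) / (3.2 × 10⁸)³ = 5.188 × 10⁻⁴
Ratio (larger/smaller) = 240

Moon T, by a factor of ≈ 240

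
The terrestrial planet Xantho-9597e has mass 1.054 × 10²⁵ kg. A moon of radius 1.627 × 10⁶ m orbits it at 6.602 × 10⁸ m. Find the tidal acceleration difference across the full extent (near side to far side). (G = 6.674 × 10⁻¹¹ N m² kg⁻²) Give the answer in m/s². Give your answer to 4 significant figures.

Near-to-far spans 2r, so the tidal difference is twice the near-to-center value: 4GMr/d³.
Δa = 4GMr/d³
   = 4 × (6.674 × 10⁻¹¹) × (1.054 × 10²⁵) × (1.627 × 10⁶) / (6.602 × 10⁸)³
   = 1.591 × 10⁻⁵ m/s²

1.591 × 10⁻⁵ m/s²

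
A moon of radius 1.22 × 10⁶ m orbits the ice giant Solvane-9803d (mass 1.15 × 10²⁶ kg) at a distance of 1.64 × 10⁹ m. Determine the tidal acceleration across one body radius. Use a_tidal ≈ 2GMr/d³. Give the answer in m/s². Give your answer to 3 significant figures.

a_tidal = 2GMr/d³
        = 2 × (6.674 × 10⁻¹¹) × (1.15 × 10²⁶) × (1.22 × 10⁶) / (1.64 × 10⁹)³
        = 4.25 × 10⁻⁶ m/s²

4.25 × 10⁻⁶ m/s²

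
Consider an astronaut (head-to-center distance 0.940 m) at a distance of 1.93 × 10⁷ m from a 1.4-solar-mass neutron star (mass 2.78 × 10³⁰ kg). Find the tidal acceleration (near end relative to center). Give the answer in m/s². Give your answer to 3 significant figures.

4.85 × 10⁻² m/s²

Since r ≪ d, expand the inverse-square field across one radius to get the leading 2GMr/d³ term.
Δa = 2GMr/d³
   = 2 × (6.674 × 10⁻¹¹) × (2.78 × 10³⁰) × (0.940) / (1.93 × 10⁷)³
   = 4.85 × 10⁻² m/s²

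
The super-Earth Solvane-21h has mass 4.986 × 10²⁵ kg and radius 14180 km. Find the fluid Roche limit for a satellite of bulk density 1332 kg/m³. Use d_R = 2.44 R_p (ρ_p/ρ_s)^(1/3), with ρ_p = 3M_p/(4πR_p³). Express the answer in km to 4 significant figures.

50630 km

ρ_p = 3M_p/(4πR_p³) = 3 × (4.986 × 10²⁵) / (4π × (1.418 × 10⁷ m)³) = 4175 kg/m³
d_R = 2.44 × 14180 km × (4175/1332)^(1/3)
    = 50630 km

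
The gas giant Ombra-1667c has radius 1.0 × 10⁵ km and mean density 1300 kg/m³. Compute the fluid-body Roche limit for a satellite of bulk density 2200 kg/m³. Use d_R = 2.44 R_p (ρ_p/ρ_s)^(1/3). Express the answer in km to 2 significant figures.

d_R = 2.44 × 1.0 × 10⁵ km × (1300/2200)^(1/3)
    = 2.0 × 10⁵ km

2.0 × 10⁵ km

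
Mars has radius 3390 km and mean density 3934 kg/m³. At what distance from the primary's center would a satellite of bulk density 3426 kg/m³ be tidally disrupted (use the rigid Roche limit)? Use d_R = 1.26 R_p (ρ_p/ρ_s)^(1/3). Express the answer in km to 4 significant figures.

4473 km

d_R = 1.26 × 3390 km × (3934/3426)^(1/3)
    = 4473 km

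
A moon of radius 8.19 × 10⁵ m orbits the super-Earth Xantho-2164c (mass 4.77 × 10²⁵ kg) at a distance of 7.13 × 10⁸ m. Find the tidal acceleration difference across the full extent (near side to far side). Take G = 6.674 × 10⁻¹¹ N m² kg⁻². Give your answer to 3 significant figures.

2.88 × 10⁻⁵ m/s²

Δg = 4GMr/d³
   = 4 × (6.674 × 10⁻¹¹) × (4.77 × 10²⁵) × (8.19 × 10⁵) / (7.13 × 10⁸)³
   = 2.88 × 10⁻⁵ m/s²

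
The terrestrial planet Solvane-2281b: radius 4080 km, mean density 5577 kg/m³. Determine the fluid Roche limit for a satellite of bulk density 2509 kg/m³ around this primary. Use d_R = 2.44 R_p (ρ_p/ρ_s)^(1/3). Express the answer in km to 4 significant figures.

d_R = 2.44 × 4080 km × (5577/2509)^(1/3)
    = 12990 km

12990 km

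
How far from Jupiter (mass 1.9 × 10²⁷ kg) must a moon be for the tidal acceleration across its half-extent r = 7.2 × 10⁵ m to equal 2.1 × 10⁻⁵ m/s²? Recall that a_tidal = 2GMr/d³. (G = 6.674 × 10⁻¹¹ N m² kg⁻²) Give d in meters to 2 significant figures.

2.1 × 10⁹ m

2GMr/d³ = a_tidal  ⇒  d = (2GMr / a_tidal)^(1/3)
d = (2 × 6.674×10⁻¹¹ × (1.9 × 10²⁷) × (7.2 × 10⁵) / (2.1 × 10⁻⁵))^(1/3)
  = 2.1 × 10⁹ m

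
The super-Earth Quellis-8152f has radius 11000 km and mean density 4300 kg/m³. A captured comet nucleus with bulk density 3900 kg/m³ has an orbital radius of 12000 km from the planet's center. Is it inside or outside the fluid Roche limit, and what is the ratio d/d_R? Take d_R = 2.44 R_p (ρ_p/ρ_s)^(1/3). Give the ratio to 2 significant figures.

inside; d/d_R ≈ 0.43

d_R = 2.44 × (11000 km) × (4300/3900)^(1/3) = 27730 km
d/d_R = (12000) / (27730) = 0.43
Since d/d_R < 1, the body is inside the Roche limit.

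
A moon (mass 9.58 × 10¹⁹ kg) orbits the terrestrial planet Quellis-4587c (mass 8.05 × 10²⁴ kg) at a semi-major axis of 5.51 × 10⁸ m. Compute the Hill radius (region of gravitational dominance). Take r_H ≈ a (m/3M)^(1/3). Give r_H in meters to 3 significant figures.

8.72 × 10⁶ m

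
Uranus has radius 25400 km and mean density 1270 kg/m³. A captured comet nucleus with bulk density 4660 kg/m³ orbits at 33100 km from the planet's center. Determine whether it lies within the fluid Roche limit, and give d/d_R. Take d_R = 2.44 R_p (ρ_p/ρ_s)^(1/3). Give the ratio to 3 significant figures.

d_R = 2.44 × (25400 km) × (1270/4660)^(1/3) = 40180 km
d/d_R = (33100) / (40180) = 0.824
Since d/d_R < 1, the body is inside the Roche limit.

inside; d/d_R ≈ 0.824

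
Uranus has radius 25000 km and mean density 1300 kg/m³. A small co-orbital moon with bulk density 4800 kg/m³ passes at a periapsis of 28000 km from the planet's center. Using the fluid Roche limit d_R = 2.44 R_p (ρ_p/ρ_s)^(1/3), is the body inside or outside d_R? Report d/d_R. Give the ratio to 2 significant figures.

inside; d/d_R ≈ 0.71

d_R = 2.44 × (25000 km) × (1300/4800)^(1/3) = 39470 km
d/d_R = (28000) / (39470) = 0.71
Since d/d_R < 1, the body is inside the Roche limit.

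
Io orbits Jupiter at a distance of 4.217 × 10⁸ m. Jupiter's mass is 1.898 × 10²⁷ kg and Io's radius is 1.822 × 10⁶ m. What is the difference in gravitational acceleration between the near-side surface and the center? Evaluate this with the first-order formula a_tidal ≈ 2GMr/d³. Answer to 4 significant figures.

6.155 × 10⁻³ m/s²

Δa = 2GMr/d³
   = 2 × (6.674 × 10⁻¹¹) × (1.898 × 10²⁷) × (1.822 × 10⁶) / (4.217 × 10⁸)³
   = 6.155 × 10⁻³ m/s²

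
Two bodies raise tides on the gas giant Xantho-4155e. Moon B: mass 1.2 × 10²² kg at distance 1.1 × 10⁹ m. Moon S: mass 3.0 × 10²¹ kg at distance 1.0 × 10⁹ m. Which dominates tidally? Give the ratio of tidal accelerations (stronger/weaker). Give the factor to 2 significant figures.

Moon B, by a factor of ≈ 3.0

The tide-raising term goes as M/d³ (the gradient of a 1/d² field).
Moon B: (1.2 × 10²²) / (1.1 × 10⁹)³ = 9.016 × 10⁻⁶
Moon S: (3.0 × 10²¹) / (1.0 × 10⁹)³ = 3.000 × 10⁻⁶
Ratio (larger/smaller) = 3.0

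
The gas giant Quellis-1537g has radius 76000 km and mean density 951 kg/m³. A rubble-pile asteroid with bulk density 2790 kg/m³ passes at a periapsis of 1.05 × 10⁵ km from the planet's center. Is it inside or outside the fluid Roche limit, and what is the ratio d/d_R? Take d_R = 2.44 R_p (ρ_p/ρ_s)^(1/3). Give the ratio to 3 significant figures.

inside; d/d_R ≈ 0.811

d_R = 2.44 × (76000 km) × (951/2790)^(1/3) = 1.295 × 10⁵ km
d/d_R = (1.05 × 10⁵) / (1.295 × 10⁵) = 0.811
Since d/d_R < 1, the body is inside the Roche limit.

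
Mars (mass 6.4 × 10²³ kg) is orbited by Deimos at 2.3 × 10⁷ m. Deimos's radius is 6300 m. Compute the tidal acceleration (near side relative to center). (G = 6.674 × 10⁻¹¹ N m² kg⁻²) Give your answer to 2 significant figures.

4.4 × 10⁻⁵ m/s²

a_tidal = 2GMr/d³
        = 2 × (6.674 × 10⁻¹¹) × (6.4 × 10²³) × (6300) / (2.3 × 10⁷)³
        = 4.4 × 10⁻⁵ m/s²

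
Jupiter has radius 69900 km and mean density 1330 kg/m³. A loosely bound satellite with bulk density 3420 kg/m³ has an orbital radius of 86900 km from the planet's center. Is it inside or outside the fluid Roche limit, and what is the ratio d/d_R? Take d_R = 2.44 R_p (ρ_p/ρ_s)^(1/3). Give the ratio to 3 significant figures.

d_R = 2.44 × (69900 km) × (1330/3420)^(1/3) = 1.245 × 10⁵ km
d/d_R = (86900) / (1.245 × 10⁵) = 0.698
Since d/d_R < 1, the body is inside the Roche limit.

inside; d/d_R ≈ 0.698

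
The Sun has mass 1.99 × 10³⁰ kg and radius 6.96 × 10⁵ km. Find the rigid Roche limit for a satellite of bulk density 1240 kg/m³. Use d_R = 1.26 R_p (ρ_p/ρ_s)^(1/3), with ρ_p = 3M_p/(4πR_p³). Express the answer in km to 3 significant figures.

9.15 × 10⁵ km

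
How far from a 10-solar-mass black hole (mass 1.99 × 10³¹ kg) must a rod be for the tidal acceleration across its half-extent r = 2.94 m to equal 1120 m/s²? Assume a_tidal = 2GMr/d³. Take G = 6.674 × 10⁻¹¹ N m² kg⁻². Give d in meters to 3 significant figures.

2GMr/d³ = a_tidal  ⇒  d = (2GMr / a_tidal)^(1/3)
d = (2 × 6.674×10⁻¹¹ × (1.99 × 10³¹) × (2.94) / (1120))^(1/3)
  = 1.91 × 10⁶ m

1.91 × 10⁶ m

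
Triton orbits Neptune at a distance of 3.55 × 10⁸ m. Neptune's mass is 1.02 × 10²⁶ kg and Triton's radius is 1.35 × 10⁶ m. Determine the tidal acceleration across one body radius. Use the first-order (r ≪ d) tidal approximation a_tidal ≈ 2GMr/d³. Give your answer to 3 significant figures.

4.11 × 10⁻⁴ m/s²

a_tidal = 2GMr/d³
        = 2 × (6.674 × 10⁻¹¹) × (1.02 × 10²⁶) × (1.35 × 10⁶) / (3.55 × 10⁸)³
        = 4.11 × 10⁻⁴ m/s²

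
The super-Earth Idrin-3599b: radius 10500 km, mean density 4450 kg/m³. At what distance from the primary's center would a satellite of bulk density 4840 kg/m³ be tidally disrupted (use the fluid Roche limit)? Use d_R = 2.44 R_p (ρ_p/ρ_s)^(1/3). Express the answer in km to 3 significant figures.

d_R = 2.44 × 10500 km × (4450/4840)^(1/3)
    = 24900 km

24900 km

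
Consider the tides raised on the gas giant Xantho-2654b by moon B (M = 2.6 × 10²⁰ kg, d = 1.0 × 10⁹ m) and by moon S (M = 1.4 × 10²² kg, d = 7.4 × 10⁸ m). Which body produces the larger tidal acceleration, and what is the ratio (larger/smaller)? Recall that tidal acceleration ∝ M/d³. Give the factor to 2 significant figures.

Moon S, by a factor of ≈ 130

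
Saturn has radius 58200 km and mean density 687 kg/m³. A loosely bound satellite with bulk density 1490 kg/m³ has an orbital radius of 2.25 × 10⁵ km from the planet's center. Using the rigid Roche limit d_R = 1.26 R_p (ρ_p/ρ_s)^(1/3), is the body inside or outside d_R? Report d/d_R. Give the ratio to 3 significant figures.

outside; d/d_R ≈ 3.97

d_R = 1.26 × (58200 km) × (687/1490)^(1/3) = 56650 km
d/d_R = (2.25 × 10⁵) / (56650) = 3.97
Since d/d_R > 1, the body is outside the Roche limit.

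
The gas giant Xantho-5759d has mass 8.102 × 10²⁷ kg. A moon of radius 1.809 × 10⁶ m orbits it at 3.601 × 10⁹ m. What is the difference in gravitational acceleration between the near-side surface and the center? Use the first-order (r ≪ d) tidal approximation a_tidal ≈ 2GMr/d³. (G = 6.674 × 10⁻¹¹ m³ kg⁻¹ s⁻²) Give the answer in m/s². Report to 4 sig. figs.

Δg = 2GMr/d³
   = 2 × (6.674 × 10⁻¹¹) × (8.102 × 10²⁷) × (1.809 × 10⁶) / (3.601 × 10⁹)³
   = 4.190 × 10⁻⁵ m/s²

4.190 × 10⁻⁵ m/s²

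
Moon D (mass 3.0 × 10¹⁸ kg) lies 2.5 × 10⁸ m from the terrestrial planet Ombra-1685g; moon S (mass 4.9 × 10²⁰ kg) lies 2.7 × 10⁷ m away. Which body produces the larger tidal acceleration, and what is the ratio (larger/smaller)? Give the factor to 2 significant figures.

Moon S, by a factor of ≈ 1.3 × 10⁵

Tidal stretch scales as M/d³; compute that for each body.
Moon D: (3.0 × 10¹⁸) / (2.5 × 10⁸)³ = 1.920 × 10⁻⁷
Moon S: (4.9 × 10²⁰) / (2.7 × 10⁷)³ = 2.489 × 10⁻²
Ratio (larger/smaller) = 1.3 × 10⁵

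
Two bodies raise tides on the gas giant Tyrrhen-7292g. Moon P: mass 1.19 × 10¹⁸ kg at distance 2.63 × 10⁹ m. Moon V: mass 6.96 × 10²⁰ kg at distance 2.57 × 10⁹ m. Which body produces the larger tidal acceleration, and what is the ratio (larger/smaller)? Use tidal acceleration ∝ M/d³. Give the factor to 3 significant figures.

Moon V, by a factor of ≈ 627

Tidal stretch scales as M/d³; compute that for each body.
Moon P: (1.19 × 10¹⁸) / (2.63 × 10⁹)³ = 6.542 × 10⁻¹¹
Moon V: (6.96 × 10²⁰) / (2.57 × 10⁹)³ = 4.100 × 10⁻⁸
Ratio (larger/smaller) = 627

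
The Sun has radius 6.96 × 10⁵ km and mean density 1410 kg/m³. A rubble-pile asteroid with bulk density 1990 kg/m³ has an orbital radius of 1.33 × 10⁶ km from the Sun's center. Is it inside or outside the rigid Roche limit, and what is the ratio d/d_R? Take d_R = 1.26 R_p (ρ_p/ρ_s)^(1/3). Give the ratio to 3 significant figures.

outside; d/d_R ≈ 1.70

d_R = 1.26 × (6.96 × 10⁵ km) × (1410/1990)^(1/3) = 7.818 × 10⁵ km
d/d_R = (1.33 × 10⁶) / (7.818 × 10⁵) = 1.70
Since d/d_R > 1, the body is outside the Roche limit.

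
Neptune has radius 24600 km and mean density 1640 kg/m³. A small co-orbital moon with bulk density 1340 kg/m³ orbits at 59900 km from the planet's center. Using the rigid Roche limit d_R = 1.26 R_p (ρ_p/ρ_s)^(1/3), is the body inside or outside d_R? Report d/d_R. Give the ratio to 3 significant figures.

d_R = 1.26 × (24600 km) × (1640/1340)^(1/3) = 33160 km
d/d_R = (59900) / (33160) = 1.81
Since d/d_R > 1, the body is outside the Roche limit.

outside; d/d_R ≈ 1.81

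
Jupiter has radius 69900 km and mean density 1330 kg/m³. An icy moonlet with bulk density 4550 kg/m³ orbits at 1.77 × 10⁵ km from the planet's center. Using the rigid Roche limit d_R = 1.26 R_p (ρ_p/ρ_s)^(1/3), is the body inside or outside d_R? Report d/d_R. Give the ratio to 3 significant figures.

outside; d/d_R ≈ 3.03

d_R = 1.26 × (69900 km) × (1330/4550)^(1/3) = 58450 km
d/d_R = (1.77 × 10⁵) / (58450) = 3.03
Since d/d_R > 1, the body is outside the Roche limit.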